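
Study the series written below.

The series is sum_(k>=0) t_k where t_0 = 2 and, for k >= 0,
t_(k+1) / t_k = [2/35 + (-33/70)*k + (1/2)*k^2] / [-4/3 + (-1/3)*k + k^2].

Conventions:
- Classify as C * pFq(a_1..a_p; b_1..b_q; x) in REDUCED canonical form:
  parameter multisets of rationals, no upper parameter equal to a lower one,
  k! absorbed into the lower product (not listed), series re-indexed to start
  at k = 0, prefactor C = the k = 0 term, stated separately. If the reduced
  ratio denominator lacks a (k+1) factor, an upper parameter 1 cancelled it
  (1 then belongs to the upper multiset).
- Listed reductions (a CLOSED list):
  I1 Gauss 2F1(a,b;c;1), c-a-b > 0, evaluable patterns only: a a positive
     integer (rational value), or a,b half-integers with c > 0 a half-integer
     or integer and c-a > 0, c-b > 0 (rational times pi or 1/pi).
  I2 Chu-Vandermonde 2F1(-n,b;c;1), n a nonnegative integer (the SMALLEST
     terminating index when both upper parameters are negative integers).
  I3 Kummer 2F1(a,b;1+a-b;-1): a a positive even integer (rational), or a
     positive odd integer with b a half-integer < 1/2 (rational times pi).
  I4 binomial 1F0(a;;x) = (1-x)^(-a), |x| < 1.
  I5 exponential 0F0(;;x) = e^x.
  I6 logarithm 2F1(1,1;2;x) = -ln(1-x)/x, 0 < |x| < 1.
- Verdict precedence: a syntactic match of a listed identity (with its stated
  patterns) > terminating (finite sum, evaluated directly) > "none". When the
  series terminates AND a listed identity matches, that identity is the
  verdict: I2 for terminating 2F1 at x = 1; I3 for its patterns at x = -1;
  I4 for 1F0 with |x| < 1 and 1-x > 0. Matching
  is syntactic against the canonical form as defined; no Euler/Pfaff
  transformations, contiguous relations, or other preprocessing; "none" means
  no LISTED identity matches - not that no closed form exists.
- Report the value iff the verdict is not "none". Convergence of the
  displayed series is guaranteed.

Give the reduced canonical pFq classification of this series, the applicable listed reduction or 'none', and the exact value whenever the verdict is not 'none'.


x = 1/2 here; the reduced form reads 2F1, upper {-4/5, -1/7}, lower {-4/3}, C = 2. Verdict: none. No listed pattern accepts 2F1(-4/5, -1/7; -4/3; 1/2).

First insight: t_0 = 2 here, and roots of the ratio polynomials (C = 2, x = 1/2) are the negated parameters.
Ratio: r(k) = (1/2) * (k-4/5) (k-1/7) / [(k-4/3) (k+1)] - rational in k, leading ratio (1/2); with t_0 = 2, classification follows.


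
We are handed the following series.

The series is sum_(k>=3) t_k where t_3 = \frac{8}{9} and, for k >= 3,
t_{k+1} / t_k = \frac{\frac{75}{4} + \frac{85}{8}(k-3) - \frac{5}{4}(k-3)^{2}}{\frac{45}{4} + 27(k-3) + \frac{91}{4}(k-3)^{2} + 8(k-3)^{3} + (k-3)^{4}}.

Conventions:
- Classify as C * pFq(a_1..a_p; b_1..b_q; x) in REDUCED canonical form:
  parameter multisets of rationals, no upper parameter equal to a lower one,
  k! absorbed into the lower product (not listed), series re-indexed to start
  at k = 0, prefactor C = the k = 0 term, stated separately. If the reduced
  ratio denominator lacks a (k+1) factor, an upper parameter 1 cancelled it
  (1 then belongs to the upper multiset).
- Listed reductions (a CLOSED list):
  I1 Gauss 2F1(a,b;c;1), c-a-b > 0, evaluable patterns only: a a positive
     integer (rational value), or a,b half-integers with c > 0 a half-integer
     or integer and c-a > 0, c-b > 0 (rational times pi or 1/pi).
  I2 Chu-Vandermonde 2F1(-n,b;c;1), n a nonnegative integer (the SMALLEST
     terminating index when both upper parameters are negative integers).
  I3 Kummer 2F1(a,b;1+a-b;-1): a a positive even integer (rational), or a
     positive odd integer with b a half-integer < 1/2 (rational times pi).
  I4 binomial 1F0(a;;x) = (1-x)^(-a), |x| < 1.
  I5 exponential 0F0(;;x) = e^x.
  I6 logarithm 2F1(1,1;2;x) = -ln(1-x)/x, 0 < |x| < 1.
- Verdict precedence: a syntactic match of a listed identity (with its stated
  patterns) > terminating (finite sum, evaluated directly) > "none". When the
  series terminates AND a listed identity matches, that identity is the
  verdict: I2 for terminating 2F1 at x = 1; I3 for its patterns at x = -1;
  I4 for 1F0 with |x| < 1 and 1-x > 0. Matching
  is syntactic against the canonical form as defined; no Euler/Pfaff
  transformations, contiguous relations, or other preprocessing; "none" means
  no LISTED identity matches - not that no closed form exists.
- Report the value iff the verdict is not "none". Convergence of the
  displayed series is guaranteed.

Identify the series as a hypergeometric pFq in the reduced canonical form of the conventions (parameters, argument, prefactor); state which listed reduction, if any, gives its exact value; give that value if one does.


At argument -\frac{5}{4}: a 1F2 with upper {-10}, lower {\frac{5}{2}, 3}, scaled by C = \frac{8}{9}. Verdict: terminating - upper -10 stops the sum at k = 10; the 11 terms are added exactly. Its exact value is \frac{142385158702696252489}{46533630129992957952}.

Key observation: t_0 = \frac{8}{9} here, and the expanded ratio factors over Q; C = 8/9, x = -5/4, roots give parameters.
Step ratio: r(k) = -\frac{5}{4} * (k-10) / [(k+\frac{5}{2}) (k+3) (k+1)] - rational; roots negated = parameters, x = -\frac{5}{4}, C = \frac{8}{9}.


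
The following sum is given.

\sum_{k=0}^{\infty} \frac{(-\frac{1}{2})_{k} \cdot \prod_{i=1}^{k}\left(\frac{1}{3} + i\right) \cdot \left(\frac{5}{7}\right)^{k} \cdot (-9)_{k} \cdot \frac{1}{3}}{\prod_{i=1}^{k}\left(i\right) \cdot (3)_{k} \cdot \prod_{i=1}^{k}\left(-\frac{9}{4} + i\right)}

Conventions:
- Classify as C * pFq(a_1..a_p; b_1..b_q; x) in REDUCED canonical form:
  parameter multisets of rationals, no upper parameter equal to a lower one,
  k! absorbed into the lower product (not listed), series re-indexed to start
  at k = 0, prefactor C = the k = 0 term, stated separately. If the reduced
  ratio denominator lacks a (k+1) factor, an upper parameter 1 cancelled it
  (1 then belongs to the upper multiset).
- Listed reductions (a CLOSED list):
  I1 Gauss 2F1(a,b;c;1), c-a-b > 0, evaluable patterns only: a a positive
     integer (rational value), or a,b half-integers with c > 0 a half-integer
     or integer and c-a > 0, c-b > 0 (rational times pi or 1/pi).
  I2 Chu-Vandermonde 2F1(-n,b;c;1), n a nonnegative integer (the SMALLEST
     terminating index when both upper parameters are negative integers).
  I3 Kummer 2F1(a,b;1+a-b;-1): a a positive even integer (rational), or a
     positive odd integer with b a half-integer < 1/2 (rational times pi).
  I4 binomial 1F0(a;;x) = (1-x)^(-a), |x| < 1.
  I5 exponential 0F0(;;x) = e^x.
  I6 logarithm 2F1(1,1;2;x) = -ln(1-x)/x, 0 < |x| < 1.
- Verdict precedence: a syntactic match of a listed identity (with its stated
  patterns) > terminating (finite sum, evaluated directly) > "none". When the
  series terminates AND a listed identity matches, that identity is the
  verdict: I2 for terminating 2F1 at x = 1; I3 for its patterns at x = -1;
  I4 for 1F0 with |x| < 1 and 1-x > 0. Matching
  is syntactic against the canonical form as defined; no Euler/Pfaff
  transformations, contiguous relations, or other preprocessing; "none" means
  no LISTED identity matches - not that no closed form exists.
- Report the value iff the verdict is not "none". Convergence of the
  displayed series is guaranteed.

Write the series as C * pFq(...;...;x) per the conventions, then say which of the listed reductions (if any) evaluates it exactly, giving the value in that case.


Canonical form: C = \frac{1}{3} times 3F2 with upper {-9, -\frac{1}{2}, \frac{4}{3}}, lower {-\frac{5}{4}, 3}, x = \frac{5}{7}. Verdict: terminating (-9 upstairs). 10 nonzero terms in all; added directly. Hence: -\frac{4048216388421811}{20927804135894271}.

Structural cue: t_0 = \frac{1}{3} here, and the product of the first k integers (prefactor 1/3) is k!.
Term ratio: r(k) = \frac{5}{7} * (k-9) (k-\frac{1}{2}) (k+\frac{4}{3}) / [(k-\frac{5}{4}) (k+3) (k+1)] - rational in k, leading ratio \frac{5}{7}; with t_0 = \frac{1}{3}, classification follows.


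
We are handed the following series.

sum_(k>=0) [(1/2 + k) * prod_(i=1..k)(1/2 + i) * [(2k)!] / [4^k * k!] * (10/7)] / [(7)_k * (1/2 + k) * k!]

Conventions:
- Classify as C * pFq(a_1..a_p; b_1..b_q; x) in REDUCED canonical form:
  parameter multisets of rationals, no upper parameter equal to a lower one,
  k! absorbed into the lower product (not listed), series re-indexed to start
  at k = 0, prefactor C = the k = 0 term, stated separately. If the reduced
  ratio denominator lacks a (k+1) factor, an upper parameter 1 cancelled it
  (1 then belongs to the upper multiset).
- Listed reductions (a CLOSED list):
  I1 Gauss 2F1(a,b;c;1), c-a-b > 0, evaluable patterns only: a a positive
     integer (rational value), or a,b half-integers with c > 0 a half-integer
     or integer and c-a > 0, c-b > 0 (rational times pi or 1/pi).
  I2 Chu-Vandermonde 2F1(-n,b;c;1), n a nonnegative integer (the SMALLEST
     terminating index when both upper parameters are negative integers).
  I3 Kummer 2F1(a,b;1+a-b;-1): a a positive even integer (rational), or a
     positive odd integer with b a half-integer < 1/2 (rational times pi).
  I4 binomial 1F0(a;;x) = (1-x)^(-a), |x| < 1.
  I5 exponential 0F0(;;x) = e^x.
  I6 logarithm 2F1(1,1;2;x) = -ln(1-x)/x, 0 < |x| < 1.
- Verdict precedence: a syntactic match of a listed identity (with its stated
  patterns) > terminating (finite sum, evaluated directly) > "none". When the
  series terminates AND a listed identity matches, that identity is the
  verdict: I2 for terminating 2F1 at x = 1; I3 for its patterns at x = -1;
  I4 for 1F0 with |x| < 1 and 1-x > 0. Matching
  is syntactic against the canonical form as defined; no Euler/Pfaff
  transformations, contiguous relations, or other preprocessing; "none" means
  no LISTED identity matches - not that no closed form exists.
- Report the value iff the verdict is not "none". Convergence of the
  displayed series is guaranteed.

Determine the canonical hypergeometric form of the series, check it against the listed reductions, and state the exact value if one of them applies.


This is 10/7 * 2F1(1/2, 3/2; 7; 1) in reduced canonical form. Verdict: Gauss (I1, half-integer pattern) fires (x = 1; upper {1/2, 3/2} half-integers, c = 7 in the evaluable pattern). Value: (524288/101871) / pi.

The tell: with t_0 = 10/7, k + 1/2 divides numerator and denominator alike; prefactor 10/7 after cancelling.
Consecutive-term ratio: r(k) = 1 * (k+1/2) (k+3/2) / [(k+7) (k+1)] ; factor over Q: parameters, x = 1, and C = 10/7.


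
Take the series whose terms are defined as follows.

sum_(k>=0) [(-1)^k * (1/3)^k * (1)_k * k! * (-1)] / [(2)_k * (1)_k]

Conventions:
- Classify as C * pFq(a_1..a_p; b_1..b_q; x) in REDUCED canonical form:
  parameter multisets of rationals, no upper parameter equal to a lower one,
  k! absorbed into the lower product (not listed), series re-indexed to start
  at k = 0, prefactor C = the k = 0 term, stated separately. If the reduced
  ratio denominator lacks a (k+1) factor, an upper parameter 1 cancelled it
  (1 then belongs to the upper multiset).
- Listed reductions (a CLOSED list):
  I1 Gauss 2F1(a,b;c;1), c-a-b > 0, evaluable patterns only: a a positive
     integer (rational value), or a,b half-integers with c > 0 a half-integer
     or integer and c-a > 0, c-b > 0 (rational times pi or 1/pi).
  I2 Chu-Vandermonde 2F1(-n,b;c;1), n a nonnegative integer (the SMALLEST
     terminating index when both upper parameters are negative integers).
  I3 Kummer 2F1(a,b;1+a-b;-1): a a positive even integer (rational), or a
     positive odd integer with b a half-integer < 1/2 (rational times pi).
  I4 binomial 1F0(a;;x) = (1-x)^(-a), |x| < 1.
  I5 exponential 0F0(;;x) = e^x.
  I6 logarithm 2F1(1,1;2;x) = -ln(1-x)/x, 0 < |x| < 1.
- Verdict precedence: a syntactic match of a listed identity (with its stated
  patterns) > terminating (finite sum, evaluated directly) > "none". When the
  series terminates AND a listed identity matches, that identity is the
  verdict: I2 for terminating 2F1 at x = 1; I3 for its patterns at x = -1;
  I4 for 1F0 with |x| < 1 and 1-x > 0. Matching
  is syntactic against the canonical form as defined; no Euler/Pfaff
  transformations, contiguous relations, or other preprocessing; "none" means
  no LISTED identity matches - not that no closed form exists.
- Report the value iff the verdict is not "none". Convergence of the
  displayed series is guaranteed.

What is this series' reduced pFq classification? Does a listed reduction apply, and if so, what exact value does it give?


x = -1/3 here; the reduced form reads 2F1, upper {1, 1}, lower {2}, C = -1. Verdict: logarithm (I6) fires (the logarithm: parameters (1,1;2), x = -1/3). Sum: (-3) * ln(4/3).

Structural cue: t_0 being -1, the factorial ratio (C = -1, x = -1/3) (k+a-1)!/(a-1)! is a rising factorial (a)_k.
Step ratio: r(k) = (-1/3) * (k+1) (k+1) / [(k+2) (k+1)] - rational; roots negated = parameters, x = (-1/3), C = -1.


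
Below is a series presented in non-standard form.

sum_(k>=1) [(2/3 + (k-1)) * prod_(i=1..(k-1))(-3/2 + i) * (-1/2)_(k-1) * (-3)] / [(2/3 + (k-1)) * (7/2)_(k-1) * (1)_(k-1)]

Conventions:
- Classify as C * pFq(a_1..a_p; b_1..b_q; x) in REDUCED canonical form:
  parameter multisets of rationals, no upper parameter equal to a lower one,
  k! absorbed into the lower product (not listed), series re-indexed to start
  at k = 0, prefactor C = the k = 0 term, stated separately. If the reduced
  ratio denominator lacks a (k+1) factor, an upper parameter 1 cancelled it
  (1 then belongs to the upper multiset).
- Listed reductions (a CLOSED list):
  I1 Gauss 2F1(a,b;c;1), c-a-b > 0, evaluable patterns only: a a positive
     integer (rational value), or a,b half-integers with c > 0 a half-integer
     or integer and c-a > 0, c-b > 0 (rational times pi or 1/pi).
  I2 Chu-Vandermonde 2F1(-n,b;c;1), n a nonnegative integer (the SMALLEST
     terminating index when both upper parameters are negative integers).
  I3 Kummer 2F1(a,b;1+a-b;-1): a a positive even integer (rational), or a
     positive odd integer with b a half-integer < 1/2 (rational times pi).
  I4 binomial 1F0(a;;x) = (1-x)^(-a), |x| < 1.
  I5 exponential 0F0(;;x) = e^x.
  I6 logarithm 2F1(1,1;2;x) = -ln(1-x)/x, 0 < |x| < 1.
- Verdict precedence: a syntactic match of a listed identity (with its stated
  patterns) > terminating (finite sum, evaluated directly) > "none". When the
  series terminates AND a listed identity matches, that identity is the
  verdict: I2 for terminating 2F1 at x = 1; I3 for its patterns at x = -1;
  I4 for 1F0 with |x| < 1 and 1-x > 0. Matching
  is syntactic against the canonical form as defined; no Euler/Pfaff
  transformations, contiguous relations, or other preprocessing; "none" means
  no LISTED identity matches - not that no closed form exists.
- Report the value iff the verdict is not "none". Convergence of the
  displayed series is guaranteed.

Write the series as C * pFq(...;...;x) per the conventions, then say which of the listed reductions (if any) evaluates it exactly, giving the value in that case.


Structural cue: with t_0 = -3, the running product (C = -3) telescopes to a rising factorial.
Ratio: r(k) = 1 * (k-1/2) (k-1/2) / [(k+7/2) (k+1)] - rational in k. x = 1; t_0 = -3; negate the roots.

The series (x = 1) is 2F1: upper {-1/2, -1/2}, lower {7/2}, prefactor -3. Verdict: the half-integer Gauss pattern (I1) matches (x = 1; upper {-1/2, -1/2} half-integers, c = 7/2 in the evaluable pattern). Its exact value is (-525/512) * pi.


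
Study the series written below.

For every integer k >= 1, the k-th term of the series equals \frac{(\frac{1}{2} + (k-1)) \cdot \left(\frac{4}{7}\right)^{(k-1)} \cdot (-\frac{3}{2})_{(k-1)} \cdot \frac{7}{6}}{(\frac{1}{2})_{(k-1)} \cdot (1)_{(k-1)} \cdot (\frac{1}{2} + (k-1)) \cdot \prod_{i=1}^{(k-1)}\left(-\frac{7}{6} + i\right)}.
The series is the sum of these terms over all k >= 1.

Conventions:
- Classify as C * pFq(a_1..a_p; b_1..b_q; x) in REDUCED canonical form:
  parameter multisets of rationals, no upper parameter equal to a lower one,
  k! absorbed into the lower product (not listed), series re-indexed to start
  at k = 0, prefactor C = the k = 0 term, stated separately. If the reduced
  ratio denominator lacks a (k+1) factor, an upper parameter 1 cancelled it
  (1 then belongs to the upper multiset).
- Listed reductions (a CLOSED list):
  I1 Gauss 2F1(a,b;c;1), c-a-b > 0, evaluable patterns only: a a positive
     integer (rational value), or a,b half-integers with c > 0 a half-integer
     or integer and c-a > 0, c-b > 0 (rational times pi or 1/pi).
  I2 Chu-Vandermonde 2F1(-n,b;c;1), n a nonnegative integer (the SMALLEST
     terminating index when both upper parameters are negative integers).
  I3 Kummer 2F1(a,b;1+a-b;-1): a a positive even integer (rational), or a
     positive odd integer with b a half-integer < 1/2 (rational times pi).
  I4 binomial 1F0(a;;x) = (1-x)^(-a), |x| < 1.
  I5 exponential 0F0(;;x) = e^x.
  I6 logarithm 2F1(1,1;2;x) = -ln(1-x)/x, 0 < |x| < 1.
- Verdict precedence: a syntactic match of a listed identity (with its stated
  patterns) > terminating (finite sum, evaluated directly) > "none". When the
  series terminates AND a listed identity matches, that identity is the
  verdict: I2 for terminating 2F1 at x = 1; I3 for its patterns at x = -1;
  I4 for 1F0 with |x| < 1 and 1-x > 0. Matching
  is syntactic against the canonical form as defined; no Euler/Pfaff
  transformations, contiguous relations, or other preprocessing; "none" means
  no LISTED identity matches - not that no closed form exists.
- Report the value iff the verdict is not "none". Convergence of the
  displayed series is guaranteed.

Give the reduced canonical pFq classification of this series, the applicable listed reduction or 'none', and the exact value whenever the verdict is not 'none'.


With C = \frac{7}{6}: the canonical form is 1F2(-\frac{3}{2}; -\frac{1}{6}, \frac{1}{2}; \frac{4}{7}). Verdict: none. Every listed pattern misses the 1F2 form at \frac{4}{7}, upper {-\frac{3}{2}}.

Key observation: t_0 being \frac{7}{6}, striking the common factor k + 1/2 reduces the term (C = 7/6, x = 4/7).
Term ratio: r(k) = \frac{4}{7} * (k-\frac{3}{2}) / [(k-\frac{1}{6}) (k+\frac{1}{2}) (k+1)] ; factor over Q: parameters, x = \frac{4}{7}, and C = \frac{7}{6}.


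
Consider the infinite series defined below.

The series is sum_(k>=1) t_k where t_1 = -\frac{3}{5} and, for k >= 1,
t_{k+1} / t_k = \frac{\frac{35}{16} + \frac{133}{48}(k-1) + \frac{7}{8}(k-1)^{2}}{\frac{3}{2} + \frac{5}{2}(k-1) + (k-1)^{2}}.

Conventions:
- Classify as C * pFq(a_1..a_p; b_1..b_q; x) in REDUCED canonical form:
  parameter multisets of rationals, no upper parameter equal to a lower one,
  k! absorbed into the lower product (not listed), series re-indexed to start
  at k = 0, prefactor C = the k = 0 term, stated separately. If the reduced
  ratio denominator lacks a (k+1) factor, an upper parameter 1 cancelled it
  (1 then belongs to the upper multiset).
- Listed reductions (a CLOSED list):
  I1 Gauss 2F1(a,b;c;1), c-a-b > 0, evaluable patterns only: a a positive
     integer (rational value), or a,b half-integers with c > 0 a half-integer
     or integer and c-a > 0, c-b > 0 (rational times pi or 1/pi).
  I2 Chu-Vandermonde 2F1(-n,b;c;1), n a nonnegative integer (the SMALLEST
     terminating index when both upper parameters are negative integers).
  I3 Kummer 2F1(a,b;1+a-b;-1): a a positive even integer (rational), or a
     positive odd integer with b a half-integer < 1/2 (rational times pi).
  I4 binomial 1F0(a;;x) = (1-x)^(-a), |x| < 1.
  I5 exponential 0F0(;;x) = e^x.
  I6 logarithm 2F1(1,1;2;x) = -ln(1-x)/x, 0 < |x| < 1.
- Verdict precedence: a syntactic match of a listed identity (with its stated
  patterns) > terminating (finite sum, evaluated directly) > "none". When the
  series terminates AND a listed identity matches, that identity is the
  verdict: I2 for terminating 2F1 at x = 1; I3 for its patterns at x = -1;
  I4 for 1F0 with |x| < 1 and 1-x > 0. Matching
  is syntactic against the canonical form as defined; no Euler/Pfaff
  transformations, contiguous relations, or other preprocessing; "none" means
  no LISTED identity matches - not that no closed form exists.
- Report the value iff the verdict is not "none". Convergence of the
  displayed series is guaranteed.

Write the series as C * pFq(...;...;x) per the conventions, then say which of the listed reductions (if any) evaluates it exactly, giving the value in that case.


First insight: with t_0 = -\frac{3}{5}, the expanded ratio factors over Q; C = -3/5, x = 7/8, roots give parameters.
Consecutive-term ratio: r(k) = \frac{7}{8} * (k+\frac{5}{3}) / [(k+1)] ; factor over Q: parameters, x = \frac{7}{8}, and C = -\frac{3}{5}.

This is -\frac{3}{5} * 1F0(\frac{5}{3}; -; \frac{7}{8}) in reduced canonical form. Verdict: the binomial series (I4) fires (the 1F0 binomial series: exponent -5/3, x = \frac{7}{8}). Sum: \left(-\frac{3}{5}\right) \cdot \left(\frac{1}{8}\right)^{-\frac{5}{3}}.


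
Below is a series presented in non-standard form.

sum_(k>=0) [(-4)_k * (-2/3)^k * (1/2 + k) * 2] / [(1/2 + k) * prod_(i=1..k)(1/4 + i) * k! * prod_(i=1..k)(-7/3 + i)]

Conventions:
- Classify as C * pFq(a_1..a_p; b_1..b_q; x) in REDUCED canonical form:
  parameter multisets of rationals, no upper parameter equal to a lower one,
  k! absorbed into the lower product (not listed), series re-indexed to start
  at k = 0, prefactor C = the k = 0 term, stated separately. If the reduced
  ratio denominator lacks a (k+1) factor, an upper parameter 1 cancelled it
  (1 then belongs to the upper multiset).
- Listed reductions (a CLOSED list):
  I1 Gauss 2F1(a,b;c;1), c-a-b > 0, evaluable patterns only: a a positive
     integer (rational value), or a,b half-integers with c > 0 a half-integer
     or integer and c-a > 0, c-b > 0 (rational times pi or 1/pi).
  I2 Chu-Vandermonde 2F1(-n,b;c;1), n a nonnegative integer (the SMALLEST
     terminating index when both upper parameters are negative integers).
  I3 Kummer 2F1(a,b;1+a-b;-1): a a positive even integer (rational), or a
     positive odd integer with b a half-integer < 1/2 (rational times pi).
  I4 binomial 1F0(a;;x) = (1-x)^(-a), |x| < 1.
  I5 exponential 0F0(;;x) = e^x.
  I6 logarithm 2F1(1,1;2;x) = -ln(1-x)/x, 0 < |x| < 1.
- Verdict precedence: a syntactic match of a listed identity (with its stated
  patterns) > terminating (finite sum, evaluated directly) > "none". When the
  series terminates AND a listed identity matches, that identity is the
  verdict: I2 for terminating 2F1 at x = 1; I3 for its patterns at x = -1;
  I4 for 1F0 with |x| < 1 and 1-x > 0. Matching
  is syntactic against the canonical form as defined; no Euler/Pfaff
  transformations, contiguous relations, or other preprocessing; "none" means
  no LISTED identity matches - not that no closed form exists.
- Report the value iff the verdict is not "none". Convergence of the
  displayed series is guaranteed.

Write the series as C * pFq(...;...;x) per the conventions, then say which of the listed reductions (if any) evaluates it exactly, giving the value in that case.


Reduced: x = -2/3, 1F2, upper = {-4}, lower = {-4/3, 5/4}, C = 2. Verdict: terminating. (-4)_k vanishes past k = 4, leaving a 5-term sum, computed directly. Hence: 65678/16575.

The tell: from the first term 2: k + 1/2 divides numerator and denominator alike; prefactor 2 after cancelling.
Consecutive-term ratio: r(k) = (-2/3) * (k-4) / [(k-4/3) (k+5/4) (k+1)] - rational; roots negated = parameters, x = (-2/3), C = 2.


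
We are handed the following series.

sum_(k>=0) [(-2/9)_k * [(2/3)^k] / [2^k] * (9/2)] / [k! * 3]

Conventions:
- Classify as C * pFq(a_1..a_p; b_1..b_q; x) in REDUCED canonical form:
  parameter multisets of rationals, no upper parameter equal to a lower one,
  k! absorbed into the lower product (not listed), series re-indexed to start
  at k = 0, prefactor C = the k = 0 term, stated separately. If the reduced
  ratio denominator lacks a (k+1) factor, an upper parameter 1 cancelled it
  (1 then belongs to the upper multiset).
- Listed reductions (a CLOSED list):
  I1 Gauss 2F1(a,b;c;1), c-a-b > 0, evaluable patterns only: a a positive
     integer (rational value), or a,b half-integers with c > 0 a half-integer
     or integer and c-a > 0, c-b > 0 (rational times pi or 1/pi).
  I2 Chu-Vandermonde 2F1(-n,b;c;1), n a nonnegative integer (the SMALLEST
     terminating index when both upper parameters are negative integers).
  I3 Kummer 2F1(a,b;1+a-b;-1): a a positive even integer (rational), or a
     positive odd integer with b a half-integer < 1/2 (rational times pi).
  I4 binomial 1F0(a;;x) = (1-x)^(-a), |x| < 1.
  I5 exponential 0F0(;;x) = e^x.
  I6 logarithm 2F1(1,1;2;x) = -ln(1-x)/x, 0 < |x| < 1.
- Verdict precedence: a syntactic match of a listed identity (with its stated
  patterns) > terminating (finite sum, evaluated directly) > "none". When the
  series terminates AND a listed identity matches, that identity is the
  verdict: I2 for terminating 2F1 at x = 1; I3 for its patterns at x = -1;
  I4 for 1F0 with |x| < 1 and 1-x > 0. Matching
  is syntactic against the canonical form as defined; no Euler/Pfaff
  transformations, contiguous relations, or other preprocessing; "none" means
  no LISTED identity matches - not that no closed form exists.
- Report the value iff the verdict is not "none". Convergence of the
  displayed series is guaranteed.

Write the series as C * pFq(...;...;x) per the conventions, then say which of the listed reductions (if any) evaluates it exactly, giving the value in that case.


Reduced: x = 1/3, 1F0, upper = {-2/9}, lower = {-}, C = 3/2. Verdict (x = 1/3): binomial (I4) applies (the 1F0 binomial series: exponent 2/9, x = 1/3). Exact value: (3/2) * (2/3)^(2/9).

First insight: from the first term 3/2: the constant factors (C = 3/2) combine into one prefactor.
Adjacent-term ratio: r(k) = (1/3) * (k-2/9) / [(k+1)] - rational in k, leading ratio (1/3); with t_0 = 3/2, classification follows.


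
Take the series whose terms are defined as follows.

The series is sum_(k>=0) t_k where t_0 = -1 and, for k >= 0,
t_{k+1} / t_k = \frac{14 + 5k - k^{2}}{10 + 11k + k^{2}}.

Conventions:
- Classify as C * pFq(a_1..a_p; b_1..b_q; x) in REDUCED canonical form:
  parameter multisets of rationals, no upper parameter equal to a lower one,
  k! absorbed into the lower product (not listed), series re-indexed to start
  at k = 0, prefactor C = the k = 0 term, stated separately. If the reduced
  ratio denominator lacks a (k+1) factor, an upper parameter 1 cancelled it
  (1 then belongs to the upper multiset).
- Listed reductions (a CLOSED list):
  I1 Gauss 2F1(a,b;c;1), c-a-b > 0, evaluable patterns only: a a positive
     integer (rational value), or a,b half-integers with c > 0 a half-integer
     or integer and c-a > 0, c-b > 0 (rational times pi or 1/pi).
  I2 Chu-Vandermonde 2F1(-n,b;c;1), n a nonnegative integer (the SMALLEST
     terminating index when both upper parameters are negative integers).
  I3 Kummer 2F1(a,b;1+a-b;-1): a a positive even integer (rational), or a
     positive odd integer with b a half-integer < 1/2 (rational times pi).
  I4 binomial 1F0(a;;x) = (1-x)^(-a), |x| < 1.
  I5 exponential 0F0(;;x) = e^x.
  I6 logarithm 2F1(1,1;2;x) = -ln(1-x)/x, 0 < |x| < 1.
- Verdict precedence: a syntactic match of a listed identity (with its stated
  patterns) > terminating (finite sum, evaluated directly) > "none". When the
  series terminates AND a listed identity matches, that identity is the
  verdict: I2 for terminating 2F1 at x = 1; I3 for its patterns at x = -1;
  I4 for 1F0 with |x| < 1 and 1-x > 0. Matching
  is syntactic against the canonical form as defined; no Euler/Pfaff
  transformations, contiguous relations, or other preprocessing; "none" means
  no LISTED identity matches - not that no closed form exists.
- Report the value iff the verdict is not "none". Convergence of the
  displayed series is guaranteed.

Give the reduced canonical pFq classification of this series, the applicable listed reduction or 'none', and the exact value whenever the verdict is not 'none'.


The series (x = -1) is 2F1: upper {-7, 2}, lower {10}, prefactor -1. Verdict at x = -1: Kummer's theorem (I3) matches (x = -1; c = 10 equals 1+a-b for upper {-7, 2}: listed pattern). Hence: -\frac{9}{2}.

First insight: with t_0 = -1, factor the ratio over Q (C = -1): negated roots = parameters.
Adjacent-term ratio: r(k) = -1 * (k-7) (k+2) / [(k+10) (k+1)] - rational in k, leading ratio -1; with t_0 = -1, classification follows.


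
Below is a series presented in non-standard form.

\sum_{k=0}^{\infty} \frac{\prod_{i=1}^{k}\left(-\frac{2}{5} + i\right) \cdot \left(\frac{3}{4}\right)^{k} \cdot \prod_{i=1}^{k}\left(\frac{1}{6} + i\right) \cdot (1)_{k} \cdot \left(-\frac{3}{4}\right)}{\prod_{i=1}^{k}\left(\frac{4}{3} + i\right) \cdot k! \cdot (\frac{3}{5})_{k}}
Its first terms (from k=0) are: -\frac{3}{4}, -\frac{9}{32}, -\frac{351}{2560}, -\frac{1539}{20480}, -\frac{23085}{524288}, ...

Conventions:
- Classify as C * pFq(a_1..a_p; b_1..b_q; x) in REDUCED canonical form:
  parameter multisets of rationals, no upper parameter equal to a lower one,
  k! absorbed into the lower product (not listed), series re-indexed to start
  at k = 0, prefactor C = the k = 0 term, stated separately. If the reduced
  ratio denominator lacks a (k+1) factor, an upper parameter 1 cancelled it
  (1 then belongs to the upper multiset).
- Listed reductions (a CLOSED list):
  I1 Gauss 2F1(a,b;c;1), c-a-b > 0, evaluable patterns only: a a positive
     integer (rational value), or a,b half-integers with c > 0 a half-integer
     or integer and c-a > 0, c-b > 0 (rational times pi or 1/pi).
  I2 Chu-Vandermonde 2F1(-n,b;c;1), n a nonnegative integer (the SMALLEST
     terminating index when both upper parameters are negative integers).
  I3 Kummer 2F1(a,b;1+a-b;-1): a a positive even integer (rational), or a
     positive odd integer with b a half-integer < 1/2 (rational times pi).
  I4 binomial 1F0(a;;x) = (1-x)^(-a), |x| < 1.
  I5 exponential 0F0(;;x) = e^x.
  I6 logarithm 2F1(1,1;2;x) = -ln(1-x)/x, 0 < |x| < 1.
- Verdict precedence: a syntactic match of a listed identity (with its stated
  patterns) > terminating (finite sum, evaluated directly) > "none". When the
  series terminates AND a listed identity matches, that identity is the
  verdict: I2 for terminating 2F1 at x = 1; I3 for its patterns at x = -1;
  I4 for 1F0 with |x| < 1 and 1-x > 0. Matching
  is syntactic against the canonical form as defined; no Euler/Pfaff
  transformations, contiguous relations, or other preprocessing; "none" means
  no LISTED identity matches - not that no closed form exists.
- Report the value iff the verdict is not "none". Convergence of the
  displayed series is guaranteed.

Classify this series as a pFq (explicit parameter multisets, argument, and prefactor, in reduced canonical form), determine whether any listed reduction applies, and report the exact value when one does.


Key step: t_0 = -\frac{3}{4} here, and the parameter 3/5 appears in both the upper and lower lists and cancels.
Step ratio: r(k) = \frac{3}{4} * (k+1) (k+\frac{7}{6}) / [(k+\frac{7}{3}) (k+1)] - rational in k, leading ratio \frac{3}{4}; with t_0 = -\frac{3}{4}, classification follows.

At argument \frac{3}{4}: a 2F1 with upper {1, \frac{7}{6}}, lower {\frac{7}{3}}, scaled by C = -\frac{3}{4}. Verdict: none - at argument \frac{3}{4} the multisets {1, \frac{7}{6}} ; {\frac{7}{3}} match no listed identity.


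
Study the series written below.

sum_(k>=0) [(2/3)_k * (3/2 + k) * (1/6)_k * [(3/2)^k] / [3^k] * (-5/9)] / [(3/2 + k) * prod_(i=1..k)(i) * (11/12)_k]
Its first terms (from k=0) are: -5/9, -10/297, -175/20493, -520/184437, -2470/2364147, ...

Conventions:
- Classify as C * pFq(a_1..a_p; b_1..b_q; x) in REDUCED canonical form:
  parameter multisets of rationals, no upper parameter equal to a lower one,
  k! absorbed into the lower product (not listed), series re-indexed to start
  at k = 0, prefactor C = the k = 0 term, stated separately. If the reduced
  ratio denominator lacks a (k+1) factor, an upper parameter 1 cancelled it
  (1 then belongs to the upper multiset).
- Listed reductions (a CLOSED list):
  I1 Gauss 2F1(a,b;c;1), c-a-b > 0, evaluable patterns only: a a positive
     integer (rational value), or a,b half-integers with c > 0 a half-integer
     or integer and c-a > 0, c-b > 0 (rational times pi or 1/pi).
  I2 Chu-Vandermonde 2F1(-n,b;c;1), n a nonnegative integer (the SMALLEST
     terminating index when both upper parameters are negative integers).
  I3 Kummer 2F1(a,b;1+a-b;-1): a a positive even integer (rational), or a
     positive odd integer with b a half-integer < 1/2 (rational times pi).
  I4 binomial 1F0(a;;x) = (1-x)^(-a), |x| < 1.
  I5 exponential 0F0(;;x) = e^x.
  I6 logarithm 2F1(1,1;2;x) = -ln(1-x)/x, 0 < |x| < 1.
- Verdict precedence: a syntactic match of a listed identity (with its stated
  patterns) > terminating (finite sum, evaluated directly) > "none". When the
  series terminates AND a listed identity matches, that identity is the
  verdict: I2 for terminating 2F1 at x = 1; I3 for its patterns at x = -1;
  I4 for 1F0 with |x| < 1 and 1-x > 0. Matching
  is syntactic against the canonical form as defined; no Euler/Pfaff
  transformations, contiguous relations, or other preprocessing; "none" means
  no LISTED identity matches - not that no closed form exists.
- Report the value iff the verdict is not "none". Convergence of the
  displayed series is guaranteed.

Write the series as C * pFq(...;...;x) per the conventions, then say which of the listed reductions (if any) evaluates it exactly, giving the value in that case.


The series (x = 1/2) is 2F1: upper {1/6, 2/3}, lower {11/12}, prefactor -5/9. Verdict: none - this 2F1 at x = 1/2 matches no listed pattern, and upper {1/6, 2/3} holds no stopper.

Structural cue: t_0 = -5/9 here, and the product of the first k integers (C = -5/9) is k!.
Term ratio: r(k) = (1/2) * (k+1/6) (k+2/3) / [(k+11/12) (k+1)] ; factor over Q: parameters, x = (1/2), and C = -5/9.


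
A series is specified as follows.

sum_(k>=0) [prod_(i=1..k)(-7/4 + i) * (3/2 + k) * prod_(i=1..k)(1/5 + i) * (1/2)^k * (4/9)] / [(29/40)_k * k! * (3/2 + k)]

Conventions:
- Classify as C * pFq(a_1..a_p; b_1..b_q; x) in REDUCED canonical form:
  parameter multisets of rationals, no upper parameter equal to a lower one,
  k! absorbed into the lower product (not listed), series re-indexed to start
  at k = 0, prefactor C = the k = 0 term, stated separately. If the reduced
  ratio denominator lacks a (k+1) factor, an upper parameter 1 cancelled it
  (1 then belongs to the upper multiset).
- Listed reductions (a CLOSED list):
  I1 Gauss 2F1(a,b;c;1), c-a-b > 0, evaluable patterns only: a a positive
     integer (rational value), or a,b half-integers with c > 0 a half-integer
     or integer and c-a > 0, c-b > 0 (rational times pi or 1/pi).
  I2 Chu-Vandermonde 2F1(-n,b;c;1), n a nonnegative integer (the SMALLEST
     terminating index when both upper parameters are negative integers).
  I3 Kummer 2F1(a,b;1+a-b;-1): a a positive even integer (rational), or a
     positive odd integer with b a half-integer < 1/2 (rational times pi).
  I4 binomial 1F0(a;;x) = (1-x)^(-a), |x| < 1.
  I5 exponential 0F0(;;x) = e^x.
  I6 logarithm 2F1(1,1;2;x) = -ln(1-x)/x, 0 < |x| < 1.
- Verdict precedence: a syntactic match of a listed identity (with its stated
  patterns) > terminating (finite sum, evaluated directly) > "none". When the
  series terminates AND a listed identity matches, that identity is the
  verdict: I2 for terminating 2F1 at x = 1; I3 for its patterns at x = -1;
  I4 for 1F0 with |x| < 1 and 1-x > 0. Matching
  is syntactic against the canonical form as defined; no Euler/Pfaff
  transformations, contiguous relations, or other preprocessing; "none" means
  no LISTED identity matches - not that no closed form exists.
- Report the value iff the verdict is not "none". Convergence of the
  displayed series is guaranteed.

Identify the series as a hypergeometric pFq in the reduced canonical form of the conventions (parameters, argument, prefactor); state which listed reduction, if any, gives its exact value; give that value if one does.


x = 1/2 here; the reduced form reads 2F1, upper {-3/4, 6/5}, lower {29/40}, C = 4/9. Verdict: none (x = 1/2): each listed identity misses the multisets {-3/4, 6/5} ; {29/40}.

Structural cue: t_0 = 4/9 here, and the running product (C = 4/9, x = 1/2) telescopes to a rising factorial.
Adjacent-term ratio: r(k) = (1/2) * (k-3/4) (k+6/5) / [(k+29/40) (k+1)] - rational; roots negated = parameters, x = (1/2), C = 4/9.


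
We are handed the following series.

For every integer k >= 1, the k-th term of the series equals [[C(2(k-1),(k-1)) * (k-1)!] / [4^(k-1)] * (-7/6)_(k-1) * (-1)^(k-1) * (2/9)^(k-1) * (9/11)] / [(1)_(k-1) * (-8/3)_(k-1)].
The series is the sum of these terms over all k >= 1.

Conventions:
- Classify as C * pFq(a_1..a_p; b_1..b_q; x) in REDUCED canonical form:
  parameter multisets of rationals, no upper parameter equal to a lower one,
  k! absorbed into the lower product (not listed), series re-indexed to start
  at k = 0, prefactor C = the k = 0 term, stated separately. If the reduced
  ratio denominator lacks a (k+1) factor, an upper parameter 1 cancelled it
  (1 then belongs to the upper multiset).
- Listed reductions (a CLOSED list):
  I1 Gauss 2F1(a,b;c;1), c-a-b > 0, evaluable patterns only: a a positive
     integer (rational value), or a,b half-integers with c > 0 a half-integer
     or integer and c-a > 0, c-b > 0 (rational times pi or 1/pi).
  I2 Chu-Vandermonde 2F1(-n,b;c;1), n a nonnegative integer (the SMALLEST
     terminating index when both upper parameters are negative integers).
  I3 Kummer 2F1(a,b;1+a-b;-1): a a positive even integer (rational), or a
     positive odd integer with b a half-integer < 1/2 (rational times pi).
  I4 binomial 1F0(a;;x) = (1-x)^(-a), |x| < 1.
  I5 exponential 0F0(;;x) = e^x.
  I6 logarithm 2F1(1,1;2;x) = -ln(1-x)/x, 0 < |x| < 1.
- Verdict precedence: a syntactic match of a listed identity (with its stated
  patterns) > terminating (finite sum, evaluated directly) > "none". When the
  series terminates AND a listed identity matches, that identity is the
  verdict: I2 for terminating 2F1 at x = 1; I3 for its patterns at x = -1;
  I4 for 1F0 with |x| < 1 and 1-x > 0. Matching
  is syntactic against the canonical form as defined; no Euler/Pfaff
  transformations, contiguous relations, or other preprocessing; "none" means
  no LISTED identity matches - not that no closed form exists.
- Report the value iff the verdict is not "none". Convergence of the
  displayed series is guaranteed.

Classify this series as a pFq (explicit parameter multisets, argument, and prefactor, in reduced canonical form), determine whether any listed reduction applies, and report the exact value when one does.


Prefactor 9/11, argument -2/9: 2F1 with upper {-7/6, 1/2} over lower {-8/3}. Verdict: none here - no I1-I6 shape fits x = -2/9 with lower {-8/3}.

First insight: with t_0 = 9/11, C(2k,k) (C = 9/11) equals 4^k (1/2)_k / k!.
Step ratio: r(k) = (-2/9) * (k-7/6) (k+1/2) / [(k-8/3) (k+1)] - rational; roots negated = parameters, x = (-2/9), C = 9/11.


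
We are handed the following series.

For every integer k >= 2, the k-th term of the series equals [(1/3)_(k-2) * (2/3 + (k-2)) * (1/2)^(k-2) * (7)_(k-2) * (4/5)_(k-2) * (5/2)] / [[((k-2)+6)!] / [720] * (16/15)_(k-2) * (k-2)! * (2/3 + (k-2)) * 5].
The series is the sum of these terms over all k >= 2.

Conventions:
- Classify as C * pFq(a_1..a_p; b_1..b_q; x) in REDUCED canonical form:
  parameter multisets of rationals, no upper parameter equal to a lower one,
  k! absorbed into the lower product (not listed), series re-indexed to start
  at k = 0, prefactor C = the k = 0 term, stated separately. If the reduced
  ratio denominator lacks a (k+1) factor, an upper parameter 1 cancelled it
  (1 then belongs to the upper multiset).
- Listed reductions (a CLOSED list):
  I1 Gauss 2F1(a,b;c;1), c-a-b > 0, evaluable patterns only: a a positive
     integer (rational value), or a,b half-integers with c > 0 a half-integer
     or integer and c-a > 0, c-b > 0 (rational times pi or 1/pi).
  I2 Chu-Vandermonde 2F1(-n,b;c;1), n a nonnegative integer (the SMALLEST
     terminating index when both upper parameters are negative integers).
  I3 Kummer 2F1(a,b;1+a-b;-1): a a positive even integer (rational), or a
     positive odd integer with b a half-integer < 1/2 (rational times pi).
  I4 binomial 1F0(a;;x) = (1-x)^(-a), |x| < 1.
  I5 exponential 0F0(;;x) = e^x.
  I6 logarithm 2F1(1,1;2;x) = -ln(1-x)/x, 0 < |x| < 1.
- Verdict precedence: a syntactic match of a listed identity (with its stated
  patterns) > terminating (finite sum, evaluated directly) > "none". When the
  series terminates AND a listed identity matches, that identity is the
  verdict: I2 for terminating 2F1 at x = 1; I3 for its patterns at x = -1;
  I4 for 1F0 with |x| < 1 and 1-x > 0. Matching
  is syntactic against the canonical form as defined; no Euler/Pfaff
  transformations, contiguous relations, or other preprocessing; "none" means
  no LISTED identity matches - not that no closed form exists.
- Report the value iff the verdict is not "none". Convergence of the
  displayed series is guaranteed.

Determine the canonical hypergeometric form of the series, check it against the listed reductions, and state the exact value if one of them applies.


The series (x = 1/2) is 2F1: upper {1/3, 4/5}, lower {16/15}, prefactor 1/2. Verdict: none - this 2F1 at x = 1/2 matches no listed pattern, and upper {1/3, 4/5} holds no stopper.

First insight: with t_0 = 1/2, the constant factors (C = 1/2) combine into one prefactor.
Term ratio: r(k) = (1/2) * (k+1/3) (k+4/5) / [(k+16/15) (k+1)] - rational in k. x = (1/2); t_0 = 1/2; negate the roots.
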